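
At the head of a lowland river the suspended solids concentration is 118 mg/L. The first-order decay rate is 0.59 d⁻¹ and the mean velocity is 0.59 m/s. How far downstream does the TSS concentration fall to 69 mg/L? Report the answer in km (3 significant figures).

46.4 km

From C = C₀·e^(−kt), t = ln(C₀/C)/k = ln(118/69)/0.59 = 0.5366/0.59 = 0.9095 d.
Distance = v·t = 0.59 m/s × 7.858e+04 s = 4.636e+04 m = 46.36 km.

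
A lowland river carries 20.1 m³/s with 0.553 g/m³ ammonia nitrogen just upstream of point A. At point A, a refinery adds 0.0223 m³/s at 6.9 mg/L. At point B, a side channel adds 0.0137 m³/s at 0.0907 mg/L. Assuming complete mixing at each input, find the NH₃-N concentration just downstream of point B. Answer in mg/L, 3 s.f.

After input A: C = (20.1·0.553 + 0.0223·6.9) / 20.12 = 0.56 mg/L.
After input B: C = (20.12·0.56 + 0.0137·0.0907) / 20.14 = 0.5597 mg/L.

0.560 mg/L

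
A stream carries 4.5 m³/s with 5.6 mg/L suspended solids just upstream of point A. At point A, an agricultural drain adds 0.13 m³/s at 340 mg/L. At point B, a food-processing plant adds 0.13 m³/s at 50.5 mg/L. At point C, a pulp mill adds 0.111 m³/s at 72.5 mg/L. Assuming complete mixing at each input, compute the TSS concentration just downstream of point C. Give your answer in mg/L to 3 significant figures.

After input A: C = (4.5·5.6 + 0.13·340) / 4.63 = 14.99 mg/L.
After input B: C = (4.63·14.99 + 0.13·50.5) / 4.76 = 15.96 mg/L.
After input C: C = (4.76·15.96 + 0.111·72.5) / 4.871 = 17.25 mg/L.

17.2 mg/L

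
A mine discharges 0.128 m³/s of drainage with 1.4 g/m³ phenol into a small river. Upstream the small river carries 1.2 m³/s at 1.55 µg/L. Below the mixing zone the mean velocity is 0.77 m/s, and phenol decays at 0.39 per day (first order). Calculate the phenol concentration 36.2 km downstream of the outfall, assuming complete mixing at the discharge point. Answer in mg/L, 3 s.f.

0.110 mg/L

1.55 µg/L = 0.00155 mg/L.
After complete mixing, C₀ = (0.128·1.4 + 1.2·0.00155) / 1.328 = 0.1363 mg/L.
Travel time t = 3.62e+04 m / 0.77 m/s = 4.701e+04 s = 0.5441 d.
C = 0.1363·exp(−0.39·0.5441) = 0.1363·0.8088 = 0.1103 mg/L.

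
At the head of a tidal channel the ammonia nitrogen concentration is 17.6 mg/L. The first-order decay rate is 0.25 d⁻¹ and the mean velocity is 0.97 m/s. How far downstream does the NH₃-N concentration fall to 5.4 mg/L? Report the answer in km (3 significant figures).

From C = C₀·e^(−kt), t = ln(C₀/C)/k = ln(17.6/5.4)/0.25 = 1.181/0.25 = 4.726 d.
Distance = v·t = 0.97 m/s × 4.083e+05 s = 3.961e+05 m = 396.1 km.

396 km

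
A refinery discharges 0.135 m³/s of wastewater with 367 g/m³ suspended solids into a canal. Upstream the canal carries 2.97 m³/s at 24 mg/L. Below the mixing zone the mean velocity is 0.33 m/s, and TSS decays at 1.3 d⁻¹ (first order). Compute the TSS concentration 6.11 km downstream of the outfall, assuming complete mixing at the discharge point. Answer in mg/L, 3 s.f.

29.5 mg/L

After complete mixing, C₀ = (0.135·367 + 2.97·24) / 3.105 = 38.91 mg/L.
Travel time t = 6110 m / 0.33 m/s = 1.852e+04 s = 0.2143 d.
C = 38.91·exp(−1.3·0.2143) = 38.91·0.7569 = 29.45 mg/L.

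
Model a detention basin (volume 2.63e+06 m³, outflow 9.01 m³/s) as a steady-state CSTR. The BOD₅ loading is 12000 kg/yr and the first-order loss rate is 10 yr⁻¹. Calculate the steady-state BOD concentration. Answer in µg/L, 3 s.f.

38.6 µg/L

Outflow Q = 9.01 m³/s × 3.156e+07 s/yr = 2.843e+08 m³/yr.
Steady-state CSTR mass balance: W = Q·C + k·V·C, so C = W/(Q + kV).
Q + kV = 2.843e+08 + 10·2.63e+06 = 3.106e+08 m³/yr.
C = 12000/3.106e+08 = 3.863e-05 kg/m³ = 0.03863 mg/L = 38.63 µg/L.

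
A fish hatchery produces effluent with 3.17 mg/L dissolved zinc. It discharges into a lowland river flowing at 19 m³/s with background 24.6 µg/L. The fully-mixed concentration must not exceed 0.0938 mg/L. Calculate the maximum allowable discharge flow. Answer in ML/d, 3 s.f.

24.6 µg/L = 0.0246 mg/L.
Mass balance at complete mixing: C_std·(Q_w + Q_r) = Q_w·C_e + Q_r·C_b.
Rearranging, Q_w = Q_r·(C_std − C_b)/(C_e − C_std) = 19·(0.0938 − 0.0246) / (3.17 − 0.0938) = 0.4274 m³/s.
= 36.93 ML/d.

36.9 ML/d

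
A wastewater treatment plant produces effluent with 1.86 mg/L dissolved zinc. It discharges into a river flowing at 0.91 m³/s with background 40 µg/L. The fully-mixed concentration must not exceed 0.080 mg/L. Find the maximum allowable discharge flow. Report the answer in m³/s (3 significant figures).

0.0204 m³/s

40 µg/L = 0.04 mg/L.
Mass balance at complete mixing: C_std·(Q_w + Q_r) = Q_w·C_e + Q_r·C_b.
Rearranging, Q_w = Q_r·(C_std − C_b)/(C_e − C_std) = 0.91·(0.08 − 0.04) / (1.86 − 0.08) = 0.02045 m³/s.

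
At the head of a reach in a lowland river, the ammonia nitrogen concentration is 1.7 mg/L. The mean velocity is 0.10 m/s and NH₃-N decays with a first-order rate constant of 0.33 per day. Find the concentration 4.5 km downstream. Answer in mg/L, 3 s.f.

Travel time t = 4.5 km / 0.10 m/s = 4500/0.10 = 4.5e+04 s = 0.5208 d.
First-order decay: C = 1.7·exp(−0.33·0.5208) = 1.7·0.8421 = 1.432 mg/L.

1.43 mg/L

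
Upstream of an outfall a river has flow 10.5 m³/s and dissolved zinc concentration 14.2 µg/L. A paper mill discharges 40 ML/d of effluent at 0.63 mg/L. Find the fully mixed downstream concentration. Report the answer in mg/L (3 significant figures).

40 ML/d = 0.463 m³/s.
14.2 µg/L = 0.0142 mg/L.
By mass balance at complete mixing, C = (0.463·0.63 + 10.5·0.0142) / (0.463 + 10.5) = 0.4408/10.96 = 0.04021 mg/L.

0.0402 mg/L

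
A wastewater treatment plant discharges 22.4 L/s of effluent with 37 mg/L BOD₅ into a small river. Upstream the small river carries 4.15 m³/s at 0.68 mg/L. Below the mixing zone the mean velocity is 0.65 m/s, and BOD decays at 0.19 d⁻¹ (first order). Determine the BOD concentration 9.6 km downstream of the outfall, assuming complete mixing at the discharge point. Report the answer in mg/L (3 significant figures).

0.847 mg/L

22.4 L/s = 0.0224 m³/s.
After complete mixing, C₀ = (0.0224·37 + 4.15·0.68) / 4.172 = 0.875 mg/L.
Travel time t = 9600 m / 0.65 m/s = 1.477e+04 s = 0.1709 d.
C = 0.875·exp(−0.19·0.1709) = 0.875·0.968 = 0.847 mg/L.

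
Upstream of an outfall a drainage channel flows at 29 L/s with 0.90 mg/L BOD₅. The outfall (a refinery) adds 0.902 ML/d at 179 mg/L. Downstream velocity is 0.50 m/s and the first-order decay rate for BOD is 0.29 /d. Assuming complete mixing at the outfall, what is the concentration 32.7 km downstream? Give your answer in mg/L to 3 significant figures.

38.6 mg/L

0.902 ML/d = 0.01044 m³/s.
29 L/s = 0.029 m³/s.
After complete mixing, C₀ = (0.01044·179 + 0.029·0.9) / 0.03944 = 48.04 mg/L.
Travel time t = 3.27e+04 m / 0.50 m/s = 6.54e+04 s = 0.7569 d.
C = 48.04·exp(−0.29·0.7569) = 48.04·0.8029 = 38.57 mg/L.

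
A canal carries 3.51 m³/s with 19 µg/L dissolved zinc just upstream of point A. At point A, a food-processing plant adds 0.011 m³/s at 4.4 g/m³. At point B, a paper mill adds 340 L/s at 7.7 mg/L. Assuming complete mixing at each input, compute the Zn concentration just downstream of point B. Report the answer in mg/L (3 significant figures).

19 µg/L = 0.019 mg/L.
After input A: C = (3.51·0.019 + 0.011·4.4) / 3.521 = 0.03269 mg/L.
340 L/s = 0.34 m³/s.
After input B: C = (3.521·0.03269 + 0.34·7.7) / 3.861 = 0.7079 mg/L.

0.708 mg/L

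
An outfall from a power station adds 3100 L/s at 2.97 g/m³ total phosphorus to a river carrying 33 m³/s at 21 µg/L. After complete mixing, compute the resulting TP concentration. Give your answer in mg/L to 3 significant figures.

3100 L/s = 3.1 m³/s.
21 µg/L = 0.021 mg/L.
Conservation of mass across the mixing zone: C = (3.1·2.97 + 33·0.021) / (3.1 + 33) = 9.9/36.1 = 0.2742 mg/L.

0.274 mg/L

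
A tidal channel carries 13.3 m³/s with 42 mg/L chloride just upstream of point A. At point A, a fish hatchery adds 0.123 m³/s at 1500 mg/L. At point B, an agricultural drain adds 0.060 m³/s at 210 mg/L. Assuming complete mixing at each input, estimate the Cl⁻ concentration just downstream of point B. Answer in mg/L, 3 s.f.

56.0 mg/L

After input A: C = (13.3·42 + 0.123·1500) / 13.42 = 55.36 mg/L.
After input B: C = (13.42·55.36 + 0.06·210) / 13.48 = 56.05 mg/L.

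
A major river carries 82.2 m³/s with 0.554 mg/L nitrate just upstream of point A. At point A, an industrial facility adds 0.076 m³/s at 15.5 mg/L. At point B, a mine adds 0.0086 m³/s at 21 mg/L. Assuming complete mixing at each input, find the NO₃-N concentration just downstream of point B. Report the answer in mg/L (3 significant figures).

0.570 mg/L

After input A: C = (82.2·0.554 + 0.076·15.5) / 82.28 = 0.5678 mg/L.
After input B: C = (82.28·0.5678 + 0.0086·21) / 82.28 = 0.5699 mg/L.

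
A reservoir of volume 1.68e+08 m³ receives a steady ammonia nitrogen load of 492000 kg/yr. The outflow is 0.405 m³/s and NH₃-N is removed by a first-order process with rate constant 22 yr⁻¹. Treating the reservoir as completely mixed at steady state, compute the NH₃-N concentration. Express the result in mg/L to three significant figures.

0.133 mg/L

Outflow Q = 0.405 m³/s × 3.156e+07 s/yr = 1.278e+07 m³/yr.
Steady-state CSTR mass balance: W = Q·C + k·V·C, so C = W/(Q + kV).
Q + kV = 1.278e+07 + 22·1.68e+08 = 3.709e+09 m³/yr.
C = 492000/3.709e+09 = 0.0001327 kg/m³ = 0.1327 mg/L.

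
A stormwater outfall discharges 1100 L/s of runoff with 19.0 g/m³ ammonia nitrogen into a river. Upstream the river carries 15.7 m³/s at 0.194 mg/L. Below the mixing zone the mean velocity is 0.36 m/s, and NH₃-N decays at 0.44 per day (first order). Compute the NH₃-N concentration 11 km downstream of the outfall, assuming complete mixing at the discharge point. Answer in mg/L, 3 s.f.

1.22 mg/L

1100 L/s = 1.1 m³/s.
After complete mixing, C₀ = (1.1·19 + 15.7·0.194) / 16.8 = 1.425 mg/L.
Travel time t = 1.1e+04 m / 0.36 m/s = 3.056e+04 s = 0.3537 d.
C = 1.425·exp(−0.44·0.3537) = 1.425·0.8559 = 1.22 mg/L.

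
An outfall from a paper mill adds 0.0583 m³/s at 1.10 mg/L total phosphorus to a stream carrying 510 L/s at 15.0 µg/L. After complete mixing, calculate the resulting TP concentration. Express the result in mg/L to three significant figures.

510 L/s = 0.51 m³/s.
15.0 µg/L = 0.015 mg/L.
By mass balance at complete mixing, C = (0.0583·1.1 + 0.51·0.015) / (0.0583 + 0.51) = 0.07178/0.5683 = 0.1263 mg/L.

0.126 mg/L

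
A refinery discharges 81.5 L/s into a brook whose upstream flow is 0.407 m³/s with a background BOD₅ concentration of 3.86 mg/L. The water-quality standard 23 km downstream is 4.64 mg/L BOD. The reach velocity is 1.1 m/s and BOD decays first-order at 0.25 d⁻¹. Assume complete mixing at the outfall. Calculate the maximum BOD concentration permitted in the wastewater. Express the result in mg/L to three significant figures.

81.5 L/s = 0.0815 m³/s.
Travel time to the compliance point: t = 2.3e+04/1.1 = 2.091e+04 s = 0.242 d; decay factor exp(−0.25·0.242) = 0.9413.
So the concentration just after mixing may be at most 4.64/0.9413 = 4.929 mg/L.
Mass balance: 4.929·0.4885 = 0.0815·Cₑ + 0.407·3.86.
Cₑ = (2.408 − 1.571) / 0.0815 = 10.27 mg/L.

10.3 mg/L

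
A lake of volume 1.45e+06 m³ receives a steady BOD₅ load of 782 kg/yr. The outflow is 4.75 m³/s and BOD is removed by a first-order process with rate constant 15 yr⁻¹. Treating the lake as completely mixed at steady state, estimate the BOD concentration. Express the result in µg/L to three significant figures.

4.56 µg/L

Outflow Q = 4.75 m³/s × 3.156e+07 s/yr = 1.499e+08 m³/yr.
Steady-state CSTR mass balance: W = Q·C + k·V·C, so C = W/(Q + kV).
Q + kV = 1.499e+08 + 15·1.45e+06 = 1.716e+08 m³/yr.
C = 782/1.716e+08 = 4.556e-06 kg/m³ = 0.004556 mg/L = 4.556 µg/L.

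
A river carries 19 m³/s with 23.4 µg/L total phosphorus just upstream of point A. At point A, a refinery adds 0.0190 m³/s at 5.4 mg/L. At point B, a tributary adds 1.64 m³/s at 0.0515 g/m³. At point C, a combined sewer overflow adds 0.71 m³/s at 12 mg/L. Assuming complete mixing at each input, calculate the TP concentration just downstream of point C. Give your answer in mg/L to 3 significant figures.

23.4 µg/L = 0.0234 mg/L.
After input A: C = (19·0.0234 + 0.019·5.4) / 19.02 = 0.02877 mg/L.
After input B: C = (19.02·0.02877 + 1.64·0.0515) / 20.66 = 0.03058 mg/L.
After input C: C = (20.66·0.03058 + 0.71·12) / 21.37 = 0.4283 mg/L.

0.428 mg/L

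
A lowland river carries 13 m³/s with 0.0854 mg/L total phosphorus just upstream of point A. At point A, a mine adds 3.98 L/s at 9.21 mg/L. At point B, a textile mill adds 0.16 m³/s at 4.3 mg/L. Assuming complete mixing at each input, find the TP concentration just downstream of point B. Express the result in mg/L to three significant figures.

3.98 L/s = 0.00398 m³/s.
After input A: C = (13·0.0854 + 0.00398·9.21) / 13 = 0.08819 mg/L.
After input B: C = (13·0.08819 + 0.16·4.3) / 13.16 = 0.1394 mg/L.

0.139 mg/L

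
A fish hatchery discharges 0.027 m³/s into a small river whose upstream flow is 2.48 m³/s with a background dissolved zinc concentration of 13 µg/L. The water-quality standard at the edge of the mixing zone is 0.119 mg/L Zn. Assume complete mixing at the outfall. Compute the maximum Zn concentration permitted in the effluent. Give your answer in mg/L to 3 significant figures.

13 µg/L = 0.013 mg/L.
Mass balance: 0.119·2.507 = 0.027·Cₑ + 2.48·0.013.
Cₑ = (0.2983 − 0.03224) / 0.027 = 9.855 mg/L.

9.86 mg/L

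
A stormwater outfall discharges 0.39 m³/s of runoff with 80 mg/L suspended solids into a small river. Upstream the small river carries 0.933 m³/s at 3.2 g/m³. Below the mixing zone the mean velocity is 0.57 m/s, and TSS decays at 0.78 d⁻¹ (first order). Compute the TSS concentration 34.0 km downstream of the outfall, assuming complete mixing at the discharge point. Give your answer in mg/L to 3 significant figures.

15.1 mg/L

After complete mixing, C₀ = (0.39·80 + 0.933·3.2) / 1.323 = 25.84 mg/L.
Travel time t = 3.4e+04 m / 0.57 m/s = 5.965e+04 s = 0.6904 d.
C = 25.84·exp(−0.78·0.6904) = 25.84·0.5836 = 15.08 mg/L.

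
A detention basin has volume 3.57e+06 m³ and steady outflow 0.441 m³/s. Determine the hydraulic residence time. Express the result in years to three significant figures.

Q = 0.441 m³/s × 3.156e+07 s/yr = 1.392e+07 m³/yr.
Hydraulic residence time τ = V/Q = 3.57e+06/1.392e+07 = 0.2565 yr.

0.257 yr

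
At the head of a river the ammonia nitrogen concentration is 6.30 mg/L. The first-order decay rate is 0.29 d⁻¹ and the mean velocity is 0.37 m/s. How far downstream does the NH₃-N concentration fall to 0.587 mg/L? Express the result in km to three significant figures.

262 km

From C = C₀·e^(−kt), t = ln(C₀/C)/k = ln(6.30/0.587)/0.29 = 2.373/0.29 = 8.184 d.
Distance = v·t = 0.37 m/s × 7.071e+05 s = 2.616e+05 m = 261.6 km.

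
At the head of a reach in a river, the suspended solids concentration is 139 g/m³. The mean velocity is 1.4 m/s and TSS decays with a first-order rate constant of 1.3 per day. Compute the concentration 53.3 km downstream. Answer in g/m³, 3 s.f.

78.4 g/m³

Travel time t = 53.3 km / 1.4 m/s = 5.33e+04/1.4 = 3.807e+04 s = 0.4406 d.
First-order decay: C = 139·exp(−1.3·0.4406) = 139·0.5639 = 78.39 g/m³.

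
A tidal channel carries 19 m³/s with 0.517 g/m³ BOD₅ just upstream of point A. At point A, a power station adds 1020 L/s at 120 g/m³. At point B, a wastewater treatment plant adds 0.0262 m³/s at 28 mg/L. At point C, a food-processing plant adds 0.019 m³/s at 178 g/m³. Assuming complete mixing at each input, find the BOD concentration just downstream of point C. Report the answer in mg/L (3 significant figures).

1020 L/s = 1.02 m³/s.
After input A: C = (19·0.517 + 1.02·120) / 20.02 = 6.605 mg/L.
After input B: C = (20.02·6.605 + 0.0262·28) / 20.05 = 6.633 mg/L.
After input C: C = (20.05·6.633 + 0.019·178) / 20.07 = 6.795 mg/L.

6.79 mg/L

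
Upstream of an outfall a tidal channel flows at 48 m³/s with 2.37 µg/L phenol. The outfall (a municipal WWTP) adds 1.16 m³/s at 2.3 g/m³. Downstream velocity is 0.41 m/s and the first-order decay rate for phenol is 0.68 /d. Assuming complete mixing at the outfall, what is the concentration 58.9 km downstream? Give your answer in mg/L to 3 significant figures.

2.37 µg/L = 0.00237 mg/L.
After complete mixing, C₀ = (1.16·2.3 + 48·0.00237) / 49.16 = 0.05659 mg/L.
Travel time t = 5.89e+04 m / 0.41 m/s = 1.437e+05 s = 1.663 d.
C = 0.05659·exp(−0.68·1.663) = 0.05659·0.3228 = 0.01827 mg/L.

0.0183 mg/L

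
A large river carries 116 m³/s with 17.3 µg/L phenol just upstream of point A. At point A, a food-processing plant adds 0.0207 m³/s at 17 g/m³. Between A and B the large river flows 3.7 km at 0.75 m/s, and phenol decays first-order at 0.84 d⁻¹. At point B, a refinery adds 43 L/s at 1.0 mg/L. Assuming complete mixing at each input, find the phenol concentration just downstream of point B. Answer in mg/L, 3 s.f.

0.0197 mg/L

17.3 µg/L = 0.0173 mg/L.
After input A: C = (116·0.0173 + 0.0207·17) / 116 = 0.02033 mg/L.
Over the 3.7 km reach to input B (t = 4933 s = 0.0571 d), decay gives C = 0.02033·exp(−0.84·0.0571) = 0.01938 mg/L.
43 L/s = 0.043 m³/s.
After input B: C = (116·0.01938 + 0.043·1) / 116.1 = 0.01974 mg/L.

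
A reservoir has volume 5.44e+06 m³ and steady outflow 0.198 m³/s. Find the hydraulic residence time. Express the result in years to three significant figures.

0.871 yr

Q = 0.198 m³/s × 3.156e+07 s/yr = 6.248e+06 m³/yr.
Hydraulic residence time τ = V/Q = 5.44e+06/6.248e+06 = 0.8706 yr.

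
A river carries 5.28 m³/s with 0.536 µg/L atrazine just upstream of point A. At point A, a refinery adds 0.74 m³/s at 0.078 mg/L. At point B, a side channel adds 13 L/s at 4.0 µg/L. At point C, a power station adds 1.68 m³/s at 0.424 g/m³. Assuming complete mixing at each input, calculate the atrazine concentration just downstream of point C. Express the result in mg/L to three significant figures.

0.536 µg/L = 0.000536 mg/L.
After input A: C = (5.28·0.000536 + 0.74·0.078) / 6.02 = 0.01006 mg/L.
13 L/s = 0.013 m³/s.
4.0 µg/L = 0.004 mg/L.
After input B: C = (6.02·0.01006 + 0.013·0.004) / 6.033 = 0.01005 mg/L.
After input C: C = (6.033·0.01005 + 1.68·0.424) / 7.713 = 0.1002 mg/L.

0.100 mg/L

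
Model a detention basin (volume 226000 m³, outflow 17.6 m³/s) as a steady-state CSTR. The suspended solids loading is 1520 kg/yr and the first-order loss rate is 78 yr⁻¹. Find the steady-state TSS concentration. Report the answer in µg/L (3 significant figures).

2.65 µg/L

Outflow Q = 17.6 m³/s × 3.156e+07 s/yr = 5.554e+08 m³/yr.
Steady-state CSTR mass balance: W = Q·C + k·V·C, so C = W/(Q + kV).
Q + kV = 5.554e+08 + 78·226000 = 5.73e+08 m³/yr.
C = 1520/5.73e+08 = 2.653e-06 kg/m³ = 0.002653 mg/L = 2.653 µg/L.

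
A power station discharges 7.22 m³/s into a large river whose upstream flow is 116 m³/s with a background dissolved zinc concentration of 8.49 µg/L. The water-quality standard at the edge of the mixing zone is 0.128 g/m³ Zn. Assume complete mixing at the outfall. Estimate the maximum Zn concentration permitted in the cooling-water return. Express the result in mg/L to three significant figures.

8.49 µg/L = 0.00849 mg/L.
Mass balance: 0.128·123.2 = 7.22·Cₑ + 116·0.00849.
Cₑ = (15.77 − 0.9848) / 7.22 = 2.048 mg/L.

2.05 mg/L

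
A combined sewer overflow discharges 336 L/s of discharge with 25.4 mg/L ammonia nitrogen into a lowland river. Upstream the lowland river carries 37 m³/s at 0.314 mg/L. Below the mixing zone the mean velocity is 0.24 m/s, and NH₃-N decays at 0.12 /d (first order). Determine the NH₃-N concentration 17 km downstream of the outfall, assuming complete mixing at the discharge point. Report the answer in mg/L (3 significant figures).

336 L/s = 0.336 m³/s.
After complete mixing, C₀ = (0.336·25.4 + 37·0.314) / 37.34 = 0.5398 mg/L.
Travel time t = 1.7e+04 m / 0.24 m/s = 7.083e+04 s = 0.8198 d.
C = 0.5398·exp(−0.12·0.8198) = 0.5398·0.9063 = 0.4892 mg/L.

0.489 mg/L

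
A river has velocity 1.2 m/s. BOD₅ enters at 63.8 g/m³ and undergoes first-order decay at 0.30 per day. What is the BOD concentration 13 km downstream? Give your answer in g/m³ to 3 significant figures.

61.4 g/m³

Travel time t = 13 km / 1.2 m/s = 1.3e+04/1.2 = 1.083e+04 s = 0.1254 d.
First-order decay: C = 63.8·exp(−0.30·0.1254) = 63.8·0.9631 = 61.44 g/m³.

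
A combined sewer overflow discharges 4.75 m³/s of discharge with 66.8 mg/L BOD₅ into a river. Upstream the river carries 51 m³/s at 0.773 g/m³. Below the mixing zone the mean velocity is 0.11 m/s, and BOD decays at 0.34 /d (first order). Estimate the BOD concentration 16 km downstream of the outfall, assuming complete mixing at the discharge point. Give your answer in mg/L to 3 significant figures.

3.61 mg/L

After complete mixing, C₀ = (4.75·66.8 + 51·0.773) / 55.75 = 6.399 mg/L.
Travel time t = 1.6e+04 m / 0.11 m/s = 1.455e+05 s = 1.684 d.
C = 6.399·exp(−0.34·1.684) = 6.399·0.5642 = 3.61 mg/L.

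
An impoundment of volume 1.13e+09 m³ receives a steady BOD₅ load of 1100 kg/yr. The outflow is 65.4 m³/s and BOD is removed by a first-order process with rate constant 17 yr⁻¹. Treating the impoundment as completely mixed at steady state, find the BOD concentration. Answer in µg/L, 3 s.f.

0.0517 µg/L

Outflow Q = 65.4 m³/s × 3.156e+07 s/yr = 2.064e+09 m³/yr.
Steady-state CSTR mass balance: W = Q·C + k·V·C, so C = W/(Q + kV).
Q + kV = 2.064e+09 + 17·1.13e+09 = 2.127e+10 m³/yr.
C = 1100/2.127e+10 = 5.171e-08 kg/m³ = 5.171e-05 mg/L = 0.05171 µg/L.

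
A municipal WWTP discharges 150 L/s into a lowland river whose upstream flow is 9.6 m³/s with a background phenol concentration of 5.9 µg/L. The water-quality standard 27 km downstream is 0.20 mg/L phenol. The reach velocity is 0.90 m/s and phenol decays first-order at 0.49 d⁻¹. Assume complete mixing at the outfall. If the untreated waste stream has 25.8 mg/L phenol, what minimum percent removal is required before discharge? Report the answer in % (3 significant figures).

41.7 %

150 L/s = 0.15 m³/s.
5.9 µg/L = 0.0059 mg/L.
Travel time to the compliance point: t = 2.7e+04/0.90 = 3e+04 s = 0.3472 d; decay factor exp(−0.49·0.3472) = 0.8435.
So the concentration just after mixing may be at most 0.2/0.8435 = 0.2371 mg/L.
Mass balance: 0.2371·9.75 = 0.15·Cₑ + 9.6·0.0059.
Cₑ = (2.312 − 0.05664) / 0.15 = 15.03 mg/L.
Required removal = 1 − 15.03/25.8 = 41.73 %.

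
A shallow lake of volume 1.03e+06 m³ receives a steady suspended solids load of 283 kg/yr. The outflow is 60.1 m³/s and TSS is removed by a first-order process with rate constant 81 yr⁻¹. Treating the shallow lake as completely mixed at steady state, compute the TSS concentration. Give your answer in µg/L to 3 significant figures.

Outflow Q = 60.1 m³/s × 3.156e+07 s/yr = 1.897e+09 m³/yr.
Steady-state CSTR mass balance: W = Q·C + k·V·C, so C = W/(Q + kV).
Q + kV = 1.897e+09 + 81·1.03e+06 = 1.98e+09 m³/yr.
C = 283/1.98e+09 = 1.429e-07 kg/m³ = 0.0001429 mg/L = 0.1429 µg/L.

0.143 µg/L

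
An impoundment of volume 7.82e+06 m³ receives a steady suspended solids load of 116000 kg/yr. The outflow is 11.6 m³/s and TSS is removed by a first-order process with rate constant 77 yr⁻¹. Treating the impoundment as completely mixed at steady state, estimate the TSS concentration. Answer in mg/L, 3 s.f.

0.120 mg/L

Outflow Q = 11.6 m³/s × 3.156e+07 s/yr = 3.661e+08 m³/yr.
Steady-state CSTR mass balance: W = Q·C + k·V·C, so C = W/(Q + kV).
Q + kV = 3.661e+08 + 77·7.82e+06 = 9.682e+08 m³/yr.
C = 116000/9.682e+08 = 0.0001198 kg/m³ = 0.1198 mg/L.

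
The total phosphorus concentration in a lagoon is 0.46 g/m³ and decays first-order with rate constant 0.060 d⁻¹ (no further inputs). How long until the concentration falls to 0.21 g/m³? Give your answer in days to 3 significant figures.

13.1 d

t = ln(C₀/C)/k = ln(0.46/0.21)/0.060 = 0.7841/0.060 = 13.07 d.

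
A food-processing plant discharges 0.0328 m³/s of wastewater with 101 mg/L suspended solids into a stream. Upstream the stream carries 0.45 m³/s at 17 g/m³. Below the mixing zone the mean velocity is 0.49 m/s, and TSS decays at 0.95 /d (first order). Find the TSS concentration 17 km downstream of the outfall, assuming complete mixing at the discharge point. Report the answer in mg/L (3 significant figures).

After complete mixing, C₀ = (0.0328·101 + 0.45·17) / 0.4828 = 22.71 mg/L.
Travel time t = 1.7e+04 m / 0.49 m/s = 3.469e+04 s = 0.4015 d.
C = 22.71·exp(−0.95·0.4015) = 22.71·0.6829 = 15.51 mg/L.

15.5 mg/L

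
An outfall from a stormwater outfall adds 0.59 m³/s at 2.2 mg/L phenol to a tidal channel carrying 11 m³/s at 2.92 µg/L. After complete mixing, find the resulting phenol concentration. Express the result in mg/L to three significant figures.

2.92 µg/L = 0.00292 mg/L.
Flow-weighted mixing gives C = (0.59·2.2 + 11·0.00292) / (0.59 + 11) = 1.33/11.59 = 0.1148 mg/L.

0.115 mg/L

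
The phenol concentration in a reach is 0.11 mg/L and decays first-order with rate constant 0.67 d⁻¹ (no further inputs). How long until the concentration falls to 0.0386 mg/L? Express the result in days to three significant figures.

1.56 d

t = ln(C₀/C)/k = ln(0.11/0.0386)/0.67 = 1.047/0.67 = 1.563 d.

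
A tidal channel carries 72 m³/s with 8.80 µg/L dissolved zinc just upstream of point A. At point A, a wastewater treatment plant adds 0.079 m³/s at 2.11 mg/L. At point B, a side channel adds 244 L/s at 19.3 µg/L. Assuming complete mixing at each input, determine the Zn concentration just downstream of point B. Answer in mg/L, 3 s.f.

0.0111 mg/L

8.80 µg/L = 0.0088 mg/L.
After input A: C = (72·0.0088 + 0.079·2.11) / 72.08 = 0.0111 mg/L.
244 L/s = 0.244 m³/s.
19.3 µg/L = 0.0193 mg/L.
After input B: C = (72.08·0.0111 + 0.244·0.0193) / 72.32 = 0.01113 mg/L.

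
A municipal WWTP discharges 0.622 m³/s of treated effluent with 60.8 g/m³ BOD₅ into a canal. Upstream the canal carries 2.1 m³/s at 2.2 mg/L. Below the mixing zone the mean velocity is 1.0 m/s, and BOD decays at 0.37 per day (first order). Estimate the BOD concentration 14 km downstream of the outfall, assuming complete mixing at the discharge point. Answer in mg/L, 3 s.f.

After complete mixing, C₀ = (0.622·60.8 + 2.1·2.2) / 2.722 = 15.59 mg/L.
Travel time t = 1.4e+04 m / 1.0 m/s = 1.4e+04 s = 0.162 d.
C = 15.59·exp(−0.37·0.162) = 15.59·0.9418 = 14.68 mg/L.

14.7 mg/L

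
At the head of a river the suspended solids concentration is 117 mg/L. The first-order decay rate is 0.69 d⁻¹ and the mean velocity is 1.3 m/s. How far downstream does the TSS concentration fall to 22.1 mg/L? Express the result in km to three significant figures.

271 km

From C = C₀·e^(−kt), t = ln(C₀/C)/k = ln(117/22.1)/0.69 = 1.667/0.69 = 2.415 d.
Distance = v·t = 1.3 m/s × 2.087e+05 s = 2.713e+05 m = 271.3 km.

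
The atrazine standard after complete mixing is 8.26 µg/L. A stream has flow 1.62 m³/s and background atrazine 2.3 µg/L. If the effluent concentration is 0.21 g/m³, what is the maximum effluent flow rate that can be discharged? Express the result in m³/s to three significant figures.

0.0479 m³/s

2.3 µg/L = 0.0023 mg/L.
8.26 µg/L = 0.00826 mg/L.
Mass balance at complete mixing: C_std·(Q_w + Q_r) = Q_w·C_e + Q_r·C_b.
Rearranging, Q_w = Q_r·(C_std − C_b)/(C_e − C_std) = 1.62·(0.00826 − 0.0023) / (0.21 − 0.00826) = 0.04786 m³/s.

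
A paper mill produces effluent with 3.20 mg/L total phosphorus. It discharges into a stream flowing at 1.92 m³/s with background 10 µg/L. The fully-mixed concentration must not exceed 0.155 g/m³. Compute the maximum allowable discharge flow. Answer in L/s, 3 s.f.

10 µg/L = 0.01 mg/L.
Mass balance at complete mixing: C_std·(Q_w + Q_r) = Q_w·C_e + Q_r·C_b.
Rearranging, Q_w = Q_r·(C_std − C_b)/(C_e − C_std) = 1.92·(0.155 − 0.01) / (3.2 − 0.155) = 0.09143 m³/s.
= 91.43 L/s.

91.4 L/s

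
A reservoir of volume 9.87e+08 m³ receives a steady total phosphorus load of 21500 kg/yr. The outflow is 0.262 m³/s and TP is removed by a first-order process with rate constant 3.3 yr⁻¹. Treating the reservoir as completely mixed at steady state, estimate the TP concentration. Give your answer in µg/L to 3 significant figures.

Outflow Q = 0.262 m³/s × 3.156e+07 s/yr = 8.268e+06 m³/yr.
Steady-state CSTR mass balance: W = Q·C + k·V·C, so C = W/(Q + kV).
Q + kV = 8.268e+06 + 3.3·9.87e+08 = 3.265e+09 m³/yr.
C = 21500/3.265e+09 = 6.584e-06 kg/m³ = 0.006584 mg/L = 6.584 µg/L.

6.58 µg/L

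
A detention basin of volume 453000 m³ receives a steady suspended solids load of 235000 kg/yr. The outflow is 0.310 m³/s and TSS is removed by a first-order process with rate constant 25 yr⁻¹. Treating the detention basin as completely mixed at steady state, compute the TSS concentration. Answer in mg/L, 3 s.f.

11.1 mg/L

Outflow Q = 0.310 m³/s × 3.156e+07 s/yr = 9.783e+06 m³/yr.
Steady-state CSTR mass balance: W = Q·C + k·V·C, so C = W/(Q + kV).
Q + kV = 9.783e+06 + 25·453000 = 2.111e+07 m³/yr.
C = 235000/2.111e+07 = 0.01113 kg/m³ = 11.13 mg/L.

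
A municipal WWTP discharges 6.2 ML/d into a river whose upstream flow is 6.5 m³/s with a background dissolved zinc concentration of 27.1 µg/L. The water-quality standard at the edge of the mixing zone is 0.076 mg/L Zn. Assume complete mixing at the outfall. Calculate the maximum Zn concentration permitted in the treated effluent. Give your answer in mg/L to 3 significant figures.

4.51 mg/L

6.2 ML/d = 0.07176 m³/s.
27.1 µg/L = 0.0271 mg/L.
Mass balance: 0.076·6.572 = 0.07176·Cₑ + 6.5·0.0271.
Cₑ = (0.4995 − 0.1762) / 0.07176 = 4.505 mg/L.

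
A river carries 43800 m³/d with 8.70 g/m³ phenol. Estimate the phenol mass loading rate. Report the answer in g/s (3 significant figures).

4.41 g/s

43800 m³/d = 0.5069 m³/s.
Mass flux = Q·C = 0.5069 m³/s × 8.7 g/m³ = 4.41 g/s.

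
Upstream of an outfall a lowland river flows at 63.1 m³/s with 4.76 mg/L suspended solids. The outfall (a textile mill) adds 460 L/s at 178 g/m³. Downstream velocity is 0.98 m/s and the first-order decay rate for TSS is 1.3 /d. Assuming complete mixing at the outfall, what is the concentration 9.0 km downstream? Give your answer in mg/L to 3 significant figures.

5.24 mg/L

460 L/s = 0.46 m³/s.
After complete mixing, C₀ = (0.46·178 + 63.1·4.76) / 63.56 = 6.014 mg/L.
Travel time t = 9000 m / 0.98 m/s = 9184 s = 0.1063 d.
C = 6.014·exp(−1.3·0.1063) = 6.014·0.8709 = 5.238 mg/L.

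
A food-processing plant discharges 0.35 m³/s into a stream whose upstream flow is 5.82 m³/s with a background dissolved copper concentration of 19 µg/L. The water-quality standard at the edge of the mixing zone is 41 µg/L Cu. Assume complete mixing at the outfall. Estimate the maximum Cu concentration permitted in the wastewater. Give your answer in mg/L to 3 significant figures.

19 µg/L = 0.019 mg/L.
41 µg/L = 0.041 mg/L.
Mass balance: 0.041·6.17 = 0.35·Cₑ + 5.82·0.019.
Cₑ = (0.253 − 0.1106) / 0.35 = 0.4068 mg/L.

0.407 mg/L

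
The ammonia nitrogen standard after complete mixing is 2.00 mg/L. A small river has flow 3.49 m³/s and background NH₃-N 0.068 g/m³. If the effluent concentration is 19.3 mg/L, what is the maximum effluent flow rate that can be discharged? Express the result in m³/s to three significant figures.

0.390 m³/s

Mass balance at complete mixing: C_std·(Q_w + Q_r) = Q_w·C_e + Q_r·C_b.
Rearranging, Q_w = Q_r·(C_std − C_b)/(C_e − C_std) = 3.49·(2 − 0.068) / (19.3 − 2) = 0.3898 m³/s.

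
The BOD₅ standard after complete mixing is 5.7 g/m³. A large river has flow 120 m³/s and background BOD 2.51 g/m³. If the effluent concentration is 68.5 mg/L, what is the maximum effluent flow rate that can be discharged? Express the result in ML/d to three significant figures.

527 ML/d

Mass balance at complete mixing: C_std·(Q_w + Q_r) = Q_w·C_e + Q_r·C_b.
Rearranging, Q_w = Q_r·(C_std − C_b)/(C_e − C_std) = 120·(5.7 − 2.51) / (68.5 − 5.7) = 6.096 m³/s.
= 526.7 ML/d.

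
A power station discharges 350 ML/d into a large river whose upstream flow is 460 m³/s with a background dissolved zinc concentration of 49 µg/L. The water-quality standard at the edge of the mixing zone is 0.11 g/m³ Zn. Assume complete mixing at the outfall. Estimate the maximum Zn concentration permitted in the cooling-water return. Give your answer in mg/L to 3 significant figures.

7.04 mg/L

350 ML/d = 4.051 m³/s.
49 µg/L = 0.049 mg/L.
Mass balance: 0.11·464.1 = 4.051·Cₑ + 460·0.049.
Cₑ = (51.05 − 22.54) / 4.051 = 7.037 mg/L.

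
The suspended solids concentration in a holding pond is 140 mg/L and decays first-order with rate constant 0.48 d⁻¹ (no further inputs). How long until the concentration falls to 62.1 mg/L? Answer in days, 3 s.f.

t = ln(C₀/C)/k = ln(140/62.1)/0.48 = 0.8129/0.48 = 1.694 d.

1.69 d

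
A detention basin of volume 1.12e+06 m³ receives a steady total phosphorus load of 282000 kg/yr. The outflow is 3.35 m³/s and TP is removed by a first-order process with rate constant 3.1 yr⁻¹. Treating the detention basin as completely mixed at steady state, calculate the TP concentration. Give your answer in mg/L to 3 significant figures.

2.58 mg/L

Outflow Q = 3.35 m³/s × 3.156e+07 s/yr = 1.057e+08 m³/yr.
Steady-state CSTR mass balance: W = Q·C + k·V·C, so C = W/(Q + kV).
Q + kV = 1.057e+08 + 3.1·1.12e+06 = 1.092e+08 m³/yr.
C = 282000/1.092e+08 = 0.002583 kg/m³ = 2.583 mg/L.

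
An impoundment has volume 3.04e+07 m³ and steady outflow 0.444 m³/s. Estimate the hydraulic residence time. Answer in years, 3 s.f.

Q = 0.444 m³/s × 3.156e+07 s/yr = 1.401e+07 m³/yr.
Hydraulic residence time τ = V/Q = 3.04e+07/1.401e+07 = 2.17 yr.

2.17 yr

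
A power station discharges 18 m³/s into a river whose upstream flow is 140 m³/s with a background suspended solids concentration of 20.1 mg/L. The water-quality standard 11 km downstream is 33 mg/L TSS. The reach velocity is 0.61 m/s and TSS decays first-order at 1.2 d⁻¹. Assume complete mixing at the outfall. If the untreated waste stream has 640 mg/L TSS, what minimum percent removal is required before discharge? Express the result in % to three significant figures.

66.3 %

Travel time to the compliance point: t = 1.1e+04/0.61 = 1.803e+04 s = 0.2087 d; decay factor exp(−1.2·0.2087) = 0.7784.
So the concentration just after mixing may be at most 33/0.7784 = 42.39 mg/L.
Mass balance: 42.39·158 = 18·Cₑ + 140·20.1.
Cₑ = (6698 − 2814) / 18 = 215.8 mg/L.
Required removal = 1 − 215.8/640 = 66.29 %.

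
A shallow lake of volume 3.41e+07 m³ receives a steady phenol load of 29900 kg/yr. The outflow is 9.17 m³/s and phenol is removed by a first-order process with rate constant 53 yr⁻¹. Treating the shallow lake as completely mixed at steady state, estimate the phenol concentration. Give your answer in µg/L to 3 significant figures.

14.3 µg/L

Outflow Q = 9.17 m³/s × 3.156e+07 s/yr = 2.894e+08 m³/yr.
Steady-state CSTR mass balance: W = Q·C + k·V·C, so C = W/(Q + kV).
Q + kV = 2.894e+08 + 53·3.41e+07 = 2.097e+09 m³/yr.
C = 29900/2.097e+09 = 1.426e-05 kg/m³ = 0.01426 mg/L = 14.26 µg/L.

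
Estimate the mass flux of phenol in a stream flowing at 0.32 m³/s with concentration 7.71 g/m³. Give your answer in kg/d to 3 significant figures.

213 kg/d

Mass flux = Q·C = 0.32 m³/s × 7.71 g/m³ = 2.467 g/s.
= 2.467 g/s × 86.4 = 213.2 kg/d.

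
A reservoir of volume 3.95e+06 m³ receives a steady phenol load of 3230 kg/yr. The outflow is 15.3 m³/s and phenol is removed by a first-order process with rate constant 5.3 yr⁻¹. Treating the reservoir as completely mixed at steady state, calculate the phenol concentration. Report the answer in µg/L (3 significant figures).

6.41 µg/L

Outflow Q = 15.3 m³/s × 3.156e+07 s/yr = 4.828e+08 m³/yr.
Steady-state CSTR mass balance: W = Q·C + k·V·C, so C = W/(Q + kV).
Q + kV = 4.828e+08 + 5.3·3.95e+06 = 5.038e+08 m³/yr.
C = 3230/5.038e+08 = 6.412e-06 kg/m³ = 0.006412 mg/L = 6.412 µg/L.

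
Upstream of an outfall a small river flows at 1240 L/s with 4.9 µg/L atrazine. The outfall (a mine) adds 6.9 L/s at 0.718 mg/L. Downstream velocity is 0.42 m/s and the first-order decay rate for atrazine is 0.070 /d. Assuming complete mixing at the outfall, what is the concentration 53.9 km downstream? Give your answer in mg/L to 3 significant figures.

6.9 L/s = 0.0069 m³/s.
1240 L/s = 1.24 m³/s.
4.9 µg/L = 0.0049 mg/L.
After complete mixing, C₀ = (0.0069·0.718 + 1.24·0.0049) / 1.247 = 0.008846 mg/L.
Travel time t = 5.39e+04 m / 0.42 m/s = 1.283e+05 s = 1.485 d.
C = 0.008846·exp(−0.070·1.485) = 0.008846·0.9012 = 0.007973 mg/L.

0.00797 mg/L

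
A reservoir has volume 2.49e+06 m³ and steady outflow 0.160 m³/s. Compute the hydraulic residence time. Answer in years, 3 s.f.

Q = 0.160 m³/s × 3.156e+07 s/yr = 5.049e+06 m³/yr.
Hydraulic residence time τ = V/Q = 2.49e+06/5.049e+06 = 0.4931 yr.

0.493 yr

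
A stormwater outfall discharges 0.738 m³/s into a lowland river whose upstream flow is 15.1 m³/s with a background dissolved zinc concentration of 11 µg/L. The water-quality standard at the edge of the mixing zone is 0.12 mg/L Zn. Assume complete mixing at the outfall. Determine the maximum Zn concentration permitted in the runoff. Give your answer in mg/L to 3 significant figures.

2.35 mg/L

11 µg/L = 0.011 mg/L.
Mass balance: 0.12·15.84 = 0.738·Cₑ + 15.1·0.011.
Cₑ = (1.901 − 0.1661) / 0.738 = 2.35 mg/L.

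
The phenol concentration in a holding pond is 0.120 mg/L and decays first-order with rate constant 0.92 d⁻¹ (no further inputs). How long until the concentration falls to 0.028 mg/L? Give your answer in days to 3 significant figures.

t = ln(C₀/C)/k = ln(0.120/0.028)/0.92 = 1.455/0.92 = 1.582 d.

1.58 d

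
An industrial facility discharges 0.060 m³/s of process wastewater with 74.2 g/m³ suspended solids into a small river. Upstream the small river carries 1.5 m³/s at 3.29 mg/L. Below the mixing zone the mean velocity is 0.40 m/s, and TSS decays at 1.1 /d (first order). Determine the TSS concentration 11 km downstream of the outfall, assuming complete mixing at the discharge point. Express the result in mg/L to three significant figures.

After complete mixing, C₀ = (0.06·74.2 + 1.5·3.29) / 1.56 = 6.017 mg/L.
Travel time t = 1.1e+04 m / 0.40 m/s = 2.75e+04 s = 0.3183 d.
C = 6.017·exp(−1.1·0.3183) = 6.017·0.7046 = 4.24 mg/L.

4.24 mg/L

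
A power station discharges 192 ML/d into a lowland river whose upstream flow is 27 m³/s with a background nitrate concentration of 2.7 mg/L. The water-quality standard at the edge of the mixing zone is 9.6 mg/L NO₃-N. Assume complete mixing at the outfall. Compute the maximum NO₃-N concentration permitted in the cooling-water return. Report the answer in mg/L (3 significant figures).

93.4 mg/L

192 ML/d = 2.222 m³/s.
Mass balance: 9.6·29.22 = 2.222·Cₑ + 27·2.7.
Cₑ = (280.5 − 72.9) / 2.222 = 93.43 mg/L.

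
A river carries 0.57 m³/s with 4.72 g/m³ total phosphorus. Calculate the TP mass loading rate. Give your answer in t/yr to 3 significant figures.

84.9 t/yr

Mass flux = Q·C = 0.57 m³/s × 4.72 g/m³ = 2.69 g/s.
= 2.69 g/s × 31.56 = 84.9 t/yr.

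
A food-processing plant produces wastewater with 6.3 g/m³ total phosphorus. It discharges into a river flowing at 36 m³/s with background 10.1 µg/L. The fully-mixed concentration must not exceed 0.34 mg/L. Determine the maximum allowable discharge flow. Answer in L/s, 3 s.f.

10.1 µg/L = 0.0101 mg/L.
Mass balance at complete mixing: C_std·(Q_w + Q_r) = Q_w·C_e + Q_r·C_b.
Rearranging, Q_w = Q_r·(C_std − C_b)/(C_e − C_std) = 36·(0.34 − 0.0101) / (6.3 − 0.34) = 1.993 m³/s.
= 1993 L/s.

1990 L/s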